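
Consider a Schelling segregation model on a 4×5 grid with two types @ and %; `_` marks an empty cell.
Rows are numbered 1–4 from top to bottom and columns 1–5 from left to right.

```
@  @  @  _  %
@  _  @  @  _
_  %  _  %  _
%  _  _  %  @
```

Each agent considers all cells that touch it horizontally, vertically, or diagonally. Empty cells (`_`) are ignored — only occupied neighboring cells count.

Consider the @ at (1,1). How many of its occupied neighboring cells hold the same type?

Occupied neighbors of (1,1): (1,2)=@, (2,1)=@.
Same type (@): 2 of 2.

2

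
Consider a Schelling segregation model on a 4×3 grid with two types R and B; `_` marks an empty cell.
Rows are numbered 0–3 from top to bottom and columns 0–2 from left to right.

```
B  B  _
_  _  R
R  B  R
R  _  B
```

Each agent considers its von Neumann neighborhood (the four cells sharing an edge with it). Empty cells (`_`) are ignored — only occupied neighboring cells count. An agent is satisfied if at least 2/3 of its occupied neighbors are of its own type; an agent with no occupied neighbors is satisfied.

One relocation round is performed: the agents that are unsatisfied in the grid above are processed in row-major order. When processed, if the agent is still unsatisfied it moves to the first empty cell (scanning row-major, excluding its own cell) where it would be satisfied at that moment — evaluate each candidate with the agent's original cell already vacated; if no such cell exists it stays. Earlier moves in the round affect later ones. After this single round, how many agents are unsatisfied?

4

Initially unsatisfied (in order): (2,0), (2,1), (2,2), (3,2).
  (2,0): no empty cell satisfies it; stays.
  (2,1): no empty cell satisfies it; stays.
  (2,2): no empty cell satisfies it; stays.
  (3,2) → (1,1).
Resulting grid:
B B _
_ B R
R B R
R _ _
Unsatisfied now: (1,2), (2,0), (2,1), (2,2).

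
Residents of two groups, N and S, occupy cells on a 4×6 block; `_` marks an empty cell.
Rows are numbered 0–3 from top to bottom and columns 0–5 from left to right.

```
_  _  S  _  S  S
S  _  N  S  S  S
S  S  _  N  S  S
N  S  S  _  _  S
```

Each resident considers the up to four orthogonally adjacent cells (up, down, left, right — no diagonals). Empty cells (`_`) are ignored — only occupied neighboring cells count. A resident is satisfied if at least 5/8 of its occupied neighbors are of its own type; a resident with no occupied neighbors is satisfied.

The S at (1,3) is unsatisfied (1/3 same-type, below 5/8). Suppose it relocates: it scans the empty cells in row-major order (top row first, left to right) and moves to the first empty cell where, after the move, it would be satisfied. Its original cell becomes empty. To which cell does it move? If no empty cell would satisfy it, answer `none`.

(0,0)

Vacating (1,3). Empty cells in order:
  (0,0): 1/1 same-type → satisfied — stop here.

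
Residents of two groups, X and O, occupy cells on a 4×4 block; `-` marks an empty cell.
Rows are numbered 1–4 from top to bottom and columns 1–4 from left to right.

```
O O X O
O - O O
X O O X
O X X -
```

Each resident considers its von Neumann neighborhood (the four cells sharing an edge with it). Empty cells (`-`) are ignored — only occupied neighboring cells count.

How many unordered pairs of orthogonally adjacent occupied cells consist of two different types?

11

Scan each occupied cell's neighbors to the right and below so each pair is counted once.
Row 1: O(1,1)–O(1,2)= O(1,1)–O(2,1)= O(1,2)–X(1,3)≠ X(1,3)–O(1,4)≠ X(1,3)–O(2,3)≠ O(1,4)–O(2,4)=  → 3/6 unlike.
Row 2: O(2,1)–X(3,1)≠ O(2,3)–O(2,4)= O(2,3)–O(3,3)= O(2,4)–X(3,4)≠  → 2/4 unlike.
Row 3: X(3,1)–O(3,2)≠ X(3,1)–O(4,1)≠ O(3,2)–O(3,3)= O(3,2)–X(4,2)≠ O(3,3)–X(3,4)≠ O(3,3)–X(4,3)≠  → 5/6 unlike.
Row 4: O(4,1)–X(4,2)≠ X(4,2)–X(4,3)=  → 1/2 unlike.
Total adjacent occupied pairs: 18; unlike-type pairs: 11.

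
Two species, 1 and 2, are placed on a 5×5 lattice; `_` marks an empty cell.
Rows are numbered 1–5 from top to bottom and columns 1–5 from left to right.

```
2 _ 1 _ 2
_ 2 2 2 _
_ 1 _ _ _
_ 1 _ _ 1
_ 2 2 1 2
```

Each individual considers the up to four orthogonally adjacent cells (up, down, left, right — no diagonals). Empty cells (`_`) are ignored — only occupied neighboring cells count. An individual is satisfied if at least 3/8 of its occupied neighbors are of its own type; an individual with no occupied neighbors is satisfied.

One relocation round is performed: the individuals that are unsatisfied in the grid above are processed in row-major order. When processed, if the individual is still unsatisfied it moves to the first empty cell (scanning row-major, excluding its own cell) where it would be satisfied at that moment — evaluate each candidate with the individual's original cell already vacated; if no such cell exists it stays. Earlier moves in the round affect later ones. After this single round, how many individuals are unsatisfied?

0

Initially unsatisfied (in order): (1,3), (4,5), (5,4), (5,5).
  (1,3) → (3,1).
  (4,5) → (3,3).
  (5,4) → (3,4).
  (5,5): now satisfied by earlier moves; stays.
Resulting grid:
2 _ _ _ 2
_ 2 2 2 _
1 1 1 1 _
_ 1 _ _ _
_ 2 2 _ 2
All satisfied now.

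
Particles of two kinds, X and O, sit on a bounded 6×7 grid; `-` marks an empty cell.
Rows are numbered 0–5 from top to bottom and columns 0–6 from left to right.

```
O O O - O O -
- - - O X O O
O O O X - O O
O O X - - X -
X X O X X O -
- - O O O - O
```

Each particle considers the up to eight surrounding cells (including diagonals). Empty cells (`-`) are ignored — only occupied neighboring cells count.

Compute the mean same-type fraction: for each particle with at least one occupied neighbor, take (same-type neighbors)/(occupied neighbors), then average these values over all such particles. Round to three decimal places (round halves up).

Row 0: (0,0)O 1/1 · (0,1)O 2/2 · (0,2)O 2/2 · (0,4)O 3/4 · (0,5)O 3/4
Row 1: (1,3)O 3/5 · (1,4)X 1/6 · (1,5)O 5/6 · (1,6)O 4/4
Row 2: (2,0)O 3/3 · (2,1)O 4/5 · (2,2)O 3/5 · (2,3)X 2/4 · (2,5)O 3/5 · (2,6)O 3/4
Row 3: (3,0)O 3/5 · (3,1)O 5/8 · (3,2)X 3/7 · (3,5)X 1/4
Row 4: (4,0)X 1/3 · (4,1)X 2/6 · (4,2)O 3/6 · (4,3)X 2/6 · (4,4)X 2/5 · (4,5)O 2/4
Row 5: (5,2)O 2/4 · (5,3)O 3/5 · (5,4)O 2/4 · (5,6)O 1/1
Sum over 29 particles: 1/1 + 2/2 + 2/2 + 3/4 + 3/4 + 3/5 + 1/6 + 5/6 + 4/4 + 3/3 + 4/5 + 3/5 + 2/4 + 3/5 + 3/4 + 3/5 + 5/8 + 3/7 + 1/4 + 1/3 + 2/6 + 3/6 + 2/6 + 2/5 + 2/4 + 2/4 + 3/5 + 2/4 + 1/1 = 5111/280; mean = 5111/280 ÷ 29 = 5111/8120 = 0.629433… → 0.629.

0.629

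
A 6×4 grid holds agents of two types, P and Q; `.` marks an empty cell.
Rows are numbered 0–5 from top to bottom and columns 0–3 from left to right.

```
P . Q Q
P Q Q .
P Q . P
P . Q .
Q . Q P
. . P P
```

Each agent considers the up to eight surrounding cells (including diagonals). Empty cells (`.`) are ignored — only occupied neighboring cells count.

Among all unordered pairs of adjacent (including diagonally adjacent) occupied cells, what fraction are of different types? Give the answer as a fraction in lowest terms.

13/28

Scan each occupied cell's neighbors to the right and below (and the two forward diagonals) so each pair is counted once.
From row 0: 1 unlike of 6 pairs (running 1/6).
From row 1: 4 unlike of 8 pairs (running 5/14).
From row 2: 3 unlike of 5 pairs (running 8/19).
From row 3: 2 unlike of 3 pairs (running 10/22).
From row 4: 3 unlike of 5 pairs (running 13/27).
From row 5: 0 unlike of 1 pairs (running 13/28).
Total adjacent occupied pairs: 28; unlike-type pairs: 13.
13/28 is already in lowest terms.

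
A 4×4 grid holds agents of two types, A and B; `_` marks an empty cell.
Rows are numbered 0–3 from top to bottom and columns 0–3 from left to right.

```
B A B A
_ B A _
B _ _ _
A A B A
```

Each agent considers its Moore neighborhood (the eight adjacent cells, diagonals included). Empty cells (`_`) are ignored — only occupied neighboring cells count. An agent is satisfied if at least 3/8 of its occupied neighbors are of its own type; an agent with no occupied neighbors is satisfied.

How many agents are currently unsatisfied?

6

Row 0: (0,0)B 1/2 ok · (0,1)A 1/4 unhappy · (0,2)B 1/4 unhappy · (0,3)A 1/2 ok
Row 1: (1,1)B 3/5 ok · (1,2)A 2/4 ok
Row 2: (2,0)B 1/3 unhappy
Row 3: (3,0)A 1/2 ok · (3,1)A 1/3 unhappy · (3,2)B 0/2 unhappy · (3,3)A 0/1 unhappy
Unsatisfied: (0,1), (0,2), (2,0), (3,1), (3,2), (3,3) — 6 in total.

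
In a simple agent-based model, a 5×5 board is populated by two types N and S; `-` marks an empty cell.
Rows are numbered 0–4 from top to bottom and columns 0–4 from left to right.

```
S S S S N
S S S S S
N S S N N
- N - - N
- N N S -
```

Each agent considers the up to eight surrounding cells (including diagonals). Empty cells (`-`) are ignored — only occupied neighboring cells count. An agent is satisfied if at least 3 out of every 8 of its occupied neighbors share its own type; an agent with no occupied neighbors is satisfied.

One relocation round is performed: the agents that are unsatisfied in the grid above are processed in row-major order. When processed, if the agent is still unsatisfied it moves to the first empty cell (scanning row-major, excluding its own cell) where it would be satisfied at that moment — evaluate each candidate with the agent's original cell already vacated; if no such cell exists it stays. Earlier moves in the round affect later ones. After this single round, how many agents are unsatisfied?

1

Initially unsatisfied (in order): (0,4), (2,0), (2,3), (4,3).
  (0,4) → (3,0).
  (2,0): now satisfied by earlier moves; stays.
  (2,3) → (3,2).
  (4,3) → (0,4).
Resulting grid:
S S S S S
S S S S S
N S S - N
N N N - N
- N N - -
Unsatisfied now: (2,4).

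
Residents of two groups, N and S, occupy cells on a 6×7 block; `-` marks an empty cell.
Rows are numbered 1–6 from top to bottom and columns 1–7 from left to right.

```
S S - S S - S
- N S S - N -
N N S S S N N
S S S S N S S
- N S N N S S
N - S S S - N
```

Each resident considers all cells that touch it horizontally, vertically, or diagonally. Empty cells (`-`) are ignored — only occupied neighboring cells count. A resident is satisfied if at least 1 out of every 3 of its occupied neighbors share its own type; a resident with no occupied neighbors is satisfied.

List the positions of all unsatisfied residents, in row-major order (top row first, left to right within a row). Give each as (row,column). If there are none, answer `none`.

(1,7), (3,2), (4,1), (5,2), (5,4), (5,5), (6,7)

Row 1: (1,1)S 1/2 satisfied · (1,2)S 2/3 satisfied · (1,4)S 3/3 satisfied · (1,5)S 2/3 satisfied · (1,7)S 0/1 not
Row 2: (2,2)N 2/6 satisfied · (2,3)S 5/7 satisfied · (2,4)S 6/6 satisfied · (2,6)N 2/5 satisfied
Row 3: (3,1)N 2/4 satisfied · (3,2)N 2/7 not · (3,3)S 6/8 satisfied · (3,4)S 6/7 satisfied · (3,5)S 4/7 satisfied · (3,6)N 3/6 satisfied · (3,7)N 2/4 satisfied
Row 4: (4,1)S 1/4 not · (4,2)S 4/7 satisfied · (4,3)S 5/8 satisfied · (4,4)S 5/8 satisfied · (4,5)N 3/8 satisfied · (4,6)S 4/8 satisfied · (4,7)S 3/5 satisfied
Row 5: (5,2)N 1/6 not · (5,3)S 5/7 satisfied · (5,4)N 2/8 not · (5,5)N 2/7 not · (5,6)S 4/7 satisfied · (5,7)S 3/4 satisfied
Row 6: (6,1)N 1/1 satisfied · (6,3)S 2/4 satisfied · (6,4)S 3/5 satisfied · (6,5)S 2/4 satisfied · (6,7)N 0/2 not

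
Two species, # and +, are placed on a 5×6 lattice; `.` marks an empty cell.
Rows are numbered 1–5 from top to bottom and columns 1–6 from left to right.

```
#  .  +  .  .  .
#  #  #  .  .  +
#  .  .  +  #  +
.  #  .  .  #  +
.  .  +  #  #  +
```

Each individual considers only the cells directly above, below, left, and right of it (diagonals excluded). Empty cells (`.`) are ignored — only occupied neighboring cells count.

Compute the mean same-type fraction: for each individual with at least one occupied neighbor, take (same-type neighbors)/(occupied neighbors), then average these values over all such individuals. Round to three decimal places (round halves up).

Row 1: (1,1)# 1/1 · (1,3)+ 0/1
Row 2: (2,1)# 3/3 · (2,2)# 2/2 · (2,3)# 1/2 · (2,6)+ 1/1
Row 3: (3,1)# 1/1 · (3,4)+ 0/1 · (3,5)# 1/3 · (3,6)+ 2/3
Row 4: (4,2)# — no occupied neighbors · (4,5)# 2/3 · (4,6)+ 2/3
Row 5: (5,3)+ 0/1 · (5,4)# 1/2 · (5,5)# 2/3 · (5,6)+ 1/2
Sum over 16 individuals: 1/1 + 0/1 + 3/3 + 2/2 + 1/2 + 1/1 + 1/1 + 0/1 + 1/3 + 2/3 + 2/3 + 2/3 + 0/1 + 1/2 + 2/3 + 1/2 = 19/2; mean = 19/2 ÷ 16 = 19/32 = 0.59375 → 0.594.

0.594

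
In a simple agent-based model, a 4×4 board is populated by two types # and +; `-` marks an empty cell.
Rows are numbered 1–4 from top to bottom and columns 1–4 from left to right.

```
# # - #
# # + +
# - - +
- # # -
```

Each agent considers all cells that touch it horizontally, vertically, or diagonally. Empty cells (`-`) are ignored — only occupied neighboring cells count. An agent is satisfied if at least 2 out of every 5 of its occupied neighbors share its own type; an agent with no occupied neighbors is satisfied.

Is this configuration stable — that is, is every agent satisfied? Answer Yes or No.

No

Row 1: (1,1)# 3/3 ✓ · (1,2)# 3/4 ✓ · (1,4)# 0/2 ✗
Row 2: (2,1)# 4/4 ✓ · (2,2)# 4/5 ✓ · (2,3)+ 2/5 ✓ · (2,4)+ 2/3 ✓
Row 3: (3,1)# 3/3 ✓ · (3,4)+ 2/3 ✓
Row 4: (4,2)# 2/2 ✓ · (4,3)# 1/2 ✓
For instance (1,4) has only 0/2 same-type neighbors, below 2/5.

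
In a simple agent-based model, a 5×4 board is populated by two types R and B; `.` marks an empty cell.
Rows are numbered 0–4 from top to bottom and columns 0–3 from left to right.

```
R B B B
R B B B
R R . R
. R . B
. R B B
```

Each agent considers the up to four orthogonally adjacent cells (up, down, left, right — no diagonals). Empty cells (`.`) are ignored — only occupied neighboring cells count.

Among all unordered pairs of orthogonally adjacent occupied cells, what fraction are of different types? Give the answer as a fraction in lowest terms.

Scan each occupied cell's neighbors to the right and below so each pair is counted once.
Row 0: R(0,0)–B(0,1)≠ R(0,0)–R(1,0)= B(0,1)–B(0,2)= B(0,1)–B(1,1)= B(0,2)–B(0,3)= B(0,2)–B(1,2)= B(0,3)–B(1,3)=  → 1/7 unlike.
Row 1: R(1,0)–B(1,1)≠ R(1,0)–R(2,0)= B(1,1)–B(1,2)= B(1,1)–R(2,1)≠ B(1,2)–B(1,3)= B(1,3)–R(2,3)≠  → 3/6 unlike.
Row 2: R(2,0)–R(2,1)= R(2,1)–R(3,1)= R(2,3)–B(3,3)≠  → 1/3 unlike.
Row 3: R(3,1)–R(4,1)= B(3,3)–B(4,3)=  → 0/2 unlike.
Row 4: R(4,1)–B(4,2)≠ B(4,2)–B(4,3)=  → 1/2 unlike.
Total adjacent occupied pairs: 20; unlike-type pairs: 6.
6/20 reduces to 3/10.

3/10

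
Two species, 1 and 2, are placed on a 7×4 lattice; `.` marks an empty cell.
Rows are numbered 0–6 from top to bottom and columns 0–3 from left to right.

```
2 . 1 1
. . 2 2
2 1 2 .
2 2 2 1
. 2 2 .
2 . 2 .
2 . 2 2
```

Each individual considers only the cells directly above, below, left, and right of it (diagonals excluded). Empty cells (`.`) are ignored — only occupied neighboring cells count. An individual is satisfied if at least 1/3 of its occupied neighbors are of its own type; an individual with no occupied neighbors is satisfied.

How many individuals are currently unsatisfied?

(0,0)2 0/0 satisfied
(0,2)1 1/2 satisfied
(0,3)1 1/2 satisfied
(1,2)2 2/3 satisfied
(1,3)2 1/2 satisfied
(2,0)2 1/2 satisfied
(2,1)1 0/3 not
(2,2)2 2/3 satisfied
(3,0)2 2/2 satisfied
(3,1)2 3/4 satisfied
(3,2)2 3/4 satisfied
(3,3)1 0/1 not
(4,1)2 2/2 satisfied
(4,2)2 3/3 satisfied
(5,0)2 1/1 satisfied
(5,2)2 2/2 satisfied
(6,0)2 1/1 satisfied
(6,2)2 2/2 satisfied
(6,3)2 1/1 satisfied
Unsatisfied: (2,1), (3,3) — 2 in total.

2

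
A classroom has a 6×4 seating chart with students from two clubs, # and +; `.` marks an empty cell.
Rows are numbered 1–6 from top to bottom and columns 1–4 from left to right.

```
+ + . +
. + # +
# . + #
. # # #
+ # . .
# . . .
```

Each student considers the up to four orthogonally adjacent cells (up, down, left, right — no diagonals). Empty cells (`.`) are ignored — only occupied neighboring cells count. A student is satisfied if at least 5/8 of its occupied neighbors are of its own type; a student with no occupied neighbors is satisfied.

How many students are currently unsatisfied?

8

Row 1: (1,1)+ 1/1 ok · (1,2)+ 2/2 ok · (1,4)+ 1/1 ok
Row 2: (2,2)+ 1/2 unhappy · (2,3)# 0/3 unhappy · (2,4)+ 1/3 unhappy
Row 3: (3,1)# 0/0 ok · (3,3)+ 0/3 unhappy · (3,4)# 1/3 unhappy
Row 4: (4,2)# 2/2 ok · (4,3)# 2/3 ok · (4,4)# 2/2 ok
Row 5: (5,1)+ 0/2 unhappy · (5,2)# 1/2 unhappy
Row 6: (6,1)# 0/1 unhappy
Unsatisfied: (2,2), (2,3), (2,4), (3,3), (3,4), (5,1), (5,2), (6,1) — 8 in total.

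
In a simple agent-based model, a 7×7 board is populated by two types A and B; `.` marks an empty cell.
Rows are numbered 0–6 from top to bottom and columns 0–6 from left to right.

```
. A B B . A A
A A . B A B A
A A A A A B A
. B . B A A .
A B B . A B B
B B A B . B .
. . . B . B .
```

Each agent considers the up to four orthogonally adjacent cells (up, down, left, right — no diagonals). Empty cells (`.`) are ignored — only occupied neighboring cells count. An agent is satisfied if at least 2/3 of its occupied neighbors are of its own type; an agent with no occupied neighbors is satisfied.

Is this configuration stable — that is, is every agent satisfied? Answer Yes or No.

Row 0: (0,1)A 1/2 unhappy · (0,2)B 1/2 unhappy · (0,3)B 2/2 ok · (0,5)A 1/2 unhappy · (0,6)A 2/2 ok
Row 1: (1,0)A 2/2 ok · (1,1)A 3/3 ok · (1,3)B 1/3 unhappy · (1,4)A 1/3 unhappy · (1,5)B 1/4 unhappy · (1,6)A 2/3 ok
Row 2: (2,0)A 2/2 ok · (2,1)A 3/4 ok · (2,2)A 2/2 ok · (2,3)A 2/4 unhappy · (2,4)A 3/4 ok · (2,5)B 1/4 unhappy · (2,6)A 1/2 unhappy
Row 3: (3,1)B 1/2 unhappy · (3,3)B 0/2 unhappy · (3,4)A 3/4 ok · (3,5)A 1/3 unhappy
Row 4: (4,0)A 0/2 unhappy · (4,1)B 3/4 ok · (4,2)B 1/2 unhappy · (4,4)A 1/2 unhappy · (4,5)B 2/4 unhappy · (4,6)B 1/1 ok
Row 5: (5,0)B 1/2 unhappy · (5,1)B 2/3 ok · (5,2)A 0/3 unhappy · (5,3)B 1/2 unhappy · (5,5)B 2/2 ok
Row 6: (6,3)B 1/1 ok · (6,5)B 1/1 ok
For instance (0,1) has only 1/2 same-type neighbors, below 2/3.

No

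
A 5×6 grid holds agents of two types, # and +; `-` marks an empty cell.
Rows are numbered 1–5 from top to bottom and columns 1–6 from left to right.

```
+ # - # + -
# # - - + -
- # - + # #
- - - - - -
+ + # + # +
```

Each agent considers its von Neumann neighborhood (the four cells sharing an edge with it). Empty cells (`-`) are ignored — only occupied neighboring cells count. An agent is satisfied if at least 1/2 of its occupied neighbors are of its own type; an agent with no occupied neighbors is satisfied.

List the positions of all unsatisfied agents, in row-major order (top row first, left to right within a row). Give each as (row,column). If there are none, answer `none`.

(1,1), (1,4), (3,4), (3,5), (5,3), (5,4), (5,5), (5,6)

Row 1: (1,1)+ 0/2 ✗ · (1,2)# 1/2 ✓ · (1,4)# 0/1 ✗ · (1,5)+ 1/2 ✓
Row 2: (2,1)# 1/2 ✓ · (2,2)# 3/3 ✓ · (2,5)+ 1/2 ✓
Row 3: (3,2)# 1/1 ✓ · (3,4)+ 0/1 ✗ · (3,5)# 1/3 ✗ · (3,6)# 1/1 ✓
Row 5: (5,1)+ 1/1 ✓ · (5,2)+ 1/2 ✓ · (5,3)# 0/2 ✗ · (5,4)+ 0/2 ✗ · (5,5)# 0/2 ✗ · (5,6)+ 0/1 ✗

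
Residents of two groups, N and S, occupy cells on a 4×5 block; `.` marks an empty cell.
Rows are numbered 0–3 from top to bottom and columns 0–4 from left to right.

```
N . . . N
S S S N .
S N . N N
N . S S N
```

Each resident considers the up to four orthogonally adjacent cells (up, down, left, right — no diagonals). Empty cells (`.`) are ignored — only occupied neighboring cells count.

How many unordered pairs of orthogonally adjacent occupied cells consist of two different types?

Scan each occupied cell's neighbors to the right and below so each pair is counted once.
From row 0: 1 unlike of 1 pairs (running 1/1).
From row 1: 2 unlike of 6 pairs (running 3/7).
From row 2: 3 unlike of 5 pairs (running 6/12).
From row 3: 1 unlike of 2 pairs (running 7/14).
Total adjacent occupied pairs: 14; unlike-type pairs: 7.

7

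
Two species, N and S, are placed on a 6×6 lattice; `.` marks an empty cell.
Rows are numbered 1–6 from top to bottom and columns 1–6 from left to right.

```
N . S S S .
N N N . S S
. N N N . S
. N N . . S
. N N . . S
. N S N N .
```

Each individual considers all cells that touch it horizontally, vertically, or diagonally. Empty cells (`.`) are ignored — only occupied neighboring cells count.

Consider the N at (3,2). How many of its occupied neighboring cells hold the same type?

Occupied neighbors of (3,2): (2,1)=N, (2,2)=N, (2,3)=N, (3,3)=N, (4,2)=N, (4,3)=N.
Same type (N): 6 of 6.

6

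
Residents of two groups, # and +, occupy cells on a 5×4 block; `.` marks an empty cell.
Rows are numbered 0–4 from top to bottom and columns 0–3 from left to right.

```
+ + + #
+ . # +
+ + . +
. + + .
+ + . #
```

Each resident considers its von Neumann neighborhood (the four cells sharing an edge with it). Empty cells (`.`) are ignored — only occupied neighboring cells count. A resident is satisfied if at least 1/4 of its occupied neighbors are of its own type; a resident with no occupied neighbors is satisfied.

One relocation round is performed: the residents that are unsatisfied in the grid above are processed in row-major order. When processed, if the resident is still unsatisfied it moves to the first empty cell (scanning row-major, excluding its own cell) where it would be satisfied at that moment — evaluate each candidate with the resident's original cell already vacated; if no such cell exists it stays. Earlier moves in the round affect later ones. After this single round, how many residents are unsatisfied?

0

Initially unsatisfied (in order): (0,3), (1,2).
  (0,3) → (1,1).
  (1,2): now satisfied by earlier moves; stays.
Resulting grid:
+ + + .
+ # # +
+ + . +
. + + .
+ + . #
All satisfied now.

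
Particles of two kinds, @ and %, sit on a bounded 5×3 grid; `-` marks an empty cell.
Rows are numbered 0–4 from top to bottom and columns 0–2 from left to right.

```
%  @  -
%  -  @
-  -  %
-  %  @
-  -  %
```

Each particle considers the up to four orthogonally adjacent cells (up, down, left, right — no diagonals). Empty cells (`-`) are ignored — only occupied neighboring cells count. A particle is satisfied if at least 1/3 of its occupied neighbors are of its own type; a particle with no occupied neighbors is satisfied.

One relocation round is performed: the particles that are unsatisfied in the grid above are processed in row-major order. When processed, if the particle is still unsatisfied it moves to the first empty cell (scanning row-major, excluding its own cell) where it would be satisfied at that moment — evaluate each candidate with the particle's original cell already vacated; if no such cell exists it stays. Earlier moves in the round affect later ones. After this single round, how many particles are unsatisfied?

0

Initially unsatisfied (in order): (0,1), (1,2), (2,2), (3,1), (3,2), (4,2).
  (0,1) → (0,2).
  (1,2): now satisfied by earlier moves; stays.
  (2,2) → (0,1).
  (3,1) → (1,1).
  (3,2) → (2,2).
  (4,2): now satisfied by earlier moves; stays.
Resulting grid:
% % @
% % @
- - @
- - -
- - %
All satisfied now.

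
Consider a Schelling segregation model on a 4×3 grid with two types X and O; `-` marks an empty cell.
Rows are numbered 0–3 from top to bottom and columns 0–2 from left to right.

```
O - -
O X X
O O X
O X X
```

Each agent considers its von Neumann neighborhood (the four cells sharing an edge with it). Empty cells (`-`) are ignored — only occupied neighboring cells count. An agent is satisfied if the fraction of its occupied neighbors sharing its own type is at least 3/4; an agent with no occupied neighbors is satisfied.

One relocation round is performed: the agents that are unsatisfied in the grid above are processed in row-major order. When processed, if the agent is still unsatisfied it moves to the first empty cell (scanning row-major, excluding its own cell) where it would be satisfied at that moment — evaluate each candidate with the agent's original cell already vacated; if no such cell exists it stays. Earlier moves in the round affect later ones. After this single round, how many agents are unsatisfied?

Initially unsatisfied (in order): (1,0), (1,1), (2,1), (2,2), (3,0), (3,1).
  (1,0): no empty cell satisfies it; stays.
  (1,1) → (0,2).
  (2,1): no empty cell satisfies it; stays.
  (2,2): no empty cell satisfies it; stays.
  (3,0): no empty cell satisfies it; stays.
  (3,1): no empty cell satisfies it; stays.
Resulting grid:
O - X
O - X
O O X
O X X
Unsatisfied now: (2,1), (2,2), (3,0), (3,1).

4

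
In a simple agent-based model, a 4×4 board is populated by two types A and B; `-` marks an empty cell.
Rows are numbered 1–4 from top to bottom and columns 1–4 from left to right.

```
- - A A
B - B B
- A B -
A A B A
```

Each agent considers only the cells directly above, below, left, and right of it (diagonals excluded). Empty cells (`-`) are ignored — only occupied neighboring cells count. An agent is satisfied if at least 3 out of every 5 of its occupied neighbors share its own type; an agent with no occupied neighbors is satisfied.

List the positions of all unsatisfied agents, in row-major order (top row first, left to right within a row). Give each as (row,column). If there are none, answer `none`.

(1,3), (1,4), (2,4), (3,2), (4,3), (4,4)

(1,3)A 1/2 ✗
(1,4)A 1/2 ✗
(2,1)B 0/0 ✓
(2,3)B 2/3 ✓
(2,4)B 1/2 ✗
(3,2)A 1/2 ✗
(3,3)B 2/3 ✓
(4,1)A 1/1 ✓
(4,2)A 2/3 ✓
(4,3)B 1/3 ✗
(4,4)A 0/1 ✗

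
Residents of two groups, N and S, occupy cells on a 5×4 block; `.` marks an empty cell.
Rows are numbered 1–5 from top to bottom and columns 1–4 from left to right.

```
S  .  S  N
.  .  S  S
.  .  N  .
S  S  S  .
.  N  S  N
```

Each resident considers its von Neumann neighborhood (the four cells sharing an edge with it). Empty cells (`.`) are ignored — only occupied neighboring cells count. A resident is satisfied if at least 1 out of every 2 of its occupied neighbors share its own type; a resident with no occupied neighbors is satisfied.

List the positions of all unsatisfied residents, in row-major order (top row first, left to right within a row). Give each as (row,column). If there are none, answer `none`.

(1,1)S 0/0 ✓
(1,3)S 1/2 ✓
(1,4)N 0/2 ✗
(2,3)S 2/3 ✓
(2,4)S 1/2 ✓
(3,3)N 0/2 ✗
(4,1)S 1/1 ✓
(4,2)S 2/3 ✓
(4,3)S 2/3 ✓
(5,2)N 0/2 ✗
(5,3)S 1/3 ✗
(5,4)N 0/1 ✗

(1,4), (3,3), (5,2), (5,3), (5,4)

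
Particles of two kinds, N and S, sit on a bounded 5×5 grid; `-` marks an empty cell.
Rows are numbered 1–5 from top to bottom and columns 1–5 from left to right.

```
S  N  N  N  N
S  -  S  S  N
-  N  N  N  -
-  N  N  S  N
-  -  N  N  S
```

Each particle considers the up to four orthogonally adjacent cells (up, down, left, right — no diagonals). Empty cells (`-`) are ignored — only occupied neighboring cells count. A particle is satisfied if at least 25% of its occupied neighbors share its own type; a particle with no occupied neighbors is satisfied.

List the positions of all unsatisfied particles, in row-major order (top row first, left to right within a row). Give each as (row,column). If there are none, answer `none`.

(4,4), (4,5), (5,5)

(1,1)S 1/2 ✓
(1,2)N 1/2 ✓
(1,3)N 2/3 ✓
(1,4)N 2/3 ✓
(1,5)N 2/2 ✓
(2,1)S 1/1 ✓
(2,3)S 1/3 ✓
(2,4)S 1/4 ✓
(2,5)N 1/2 ✓
(3,2)N 2/2 ✓
(3,3)N 3/4 ✓
(3,4)N 1/3 ✓
(4,2)N 2/2 ✓
(4,3)N 3/4 ✓
(4,4)S 0/4 ✗
(4,5)N 0/2 ✗
(5,3)N 2/2 ✓
(5,4)N 1/3 ✓
(5,5)S 0/2 ✗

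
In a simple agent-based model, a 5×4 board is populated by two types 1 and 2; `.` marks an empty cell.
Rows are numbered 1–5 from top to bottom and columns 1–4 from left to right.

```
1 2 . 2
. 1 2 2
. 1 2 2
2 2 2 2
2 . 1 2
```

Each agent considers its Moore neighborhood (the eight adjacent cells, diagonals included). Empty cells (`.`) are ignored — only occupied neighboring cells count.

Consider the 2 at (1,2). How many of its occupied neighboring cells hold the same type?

1

Occupied neighbors of (1,2): (1,1)=1, (2,2)=1, (2,3)=2.
Same type (2): 1 of 3.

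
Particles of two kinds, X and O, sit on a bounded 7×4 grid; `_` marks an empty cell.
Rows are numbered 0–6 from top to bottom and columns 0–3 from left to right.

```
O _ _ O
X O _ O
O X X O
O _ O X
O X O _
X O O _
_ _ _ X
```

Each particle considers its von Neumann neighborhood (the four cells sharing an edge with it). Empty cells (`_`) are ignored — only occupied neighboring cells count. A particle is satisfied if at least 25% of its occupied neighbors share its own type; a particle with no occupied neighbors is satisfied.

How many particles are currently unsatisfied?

6

(0,0)O 0/1 not
(0,3)O 1/1 satisfied
(1,0)X 0/3 not
(1,1)O 0/2 not
(1,3)O 2/2 satisfied
(2,0)O 1/3 satisfied
(2,1)X 1/3 satisfied
(2,2)X 1/3 satisfied
(2,3)O 1/3 satisfied
(3,0)O 2/2 satisfied
(3,2)O 1/3 satisfied
(3,3)X 0/2 not
(4,0)O 1/3 satisfied
(4,1)X 0/3 not
(4,2)O 2/3 satisfied
(5,0)X 0/2 not
(5,1)O 1/3 satisfied
(5,2)O 2/2 satisfied
(6,3)X 0/0 satisfied
Unsatisfied: (0,0), (1,0), (1,1), (3,3), (4,1), (5,0) — 6 in total.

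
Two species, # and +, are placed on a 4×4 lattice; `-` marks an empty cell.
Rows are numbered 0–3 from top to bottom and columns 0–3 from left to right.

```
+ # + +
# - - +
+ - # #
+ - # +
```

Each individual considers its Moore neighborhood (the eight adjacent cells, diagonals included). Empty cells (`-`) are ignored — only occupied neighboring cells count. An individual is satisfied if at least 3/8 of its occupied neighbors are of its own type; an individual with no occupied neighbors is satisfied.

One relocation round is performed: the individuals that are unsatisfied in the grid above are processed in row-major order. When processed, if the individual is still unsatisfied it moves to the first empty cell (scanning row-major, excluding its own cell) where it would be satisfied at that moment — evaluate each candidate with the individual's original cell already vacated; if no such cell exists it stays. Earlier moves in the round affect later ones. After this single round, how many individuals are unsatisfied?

Initially unsatisfied (in order): (0,0), (0,1), (1,0), (3,3).
  (0,0) → (1,1).
  (0,1) → (0,0).
  (1,0) → (2,1).
  (3,3) → (0,1).
Resulting grid:
# + + +
- + - +
+ # # #
+ - # -
Unsatisfied now: (0,0).

1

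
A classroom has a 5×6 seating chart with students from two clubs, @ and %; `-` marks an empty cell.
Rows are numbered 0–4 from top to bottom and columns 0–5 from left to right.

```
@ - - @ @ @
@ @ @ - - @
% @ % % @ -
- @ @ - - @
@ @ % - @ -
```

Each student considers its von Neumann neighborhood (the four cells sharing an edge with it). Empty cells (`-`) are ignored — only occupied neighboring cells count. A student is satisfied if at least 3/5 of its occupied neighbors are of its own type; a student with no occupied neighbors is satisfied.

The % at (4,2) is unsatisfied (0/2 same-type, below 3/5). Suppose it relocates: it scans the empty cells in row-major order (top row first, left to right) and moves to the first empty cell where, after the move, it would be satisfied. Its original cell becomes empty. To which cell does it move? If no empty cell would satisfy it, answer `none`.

none

Vacating (4,2). Empty cells in order:
  (0,1): 0/2 same-type → still unsatisfied.
  (0,2): 0/2 same-type → still unsatisfied.
  (1,3): 1/3 same-type → still unsatisfied.
  (1,4): 0/3 same-type → still unsatisfied.
  (2,5): 0/3 same-type → still unsatisfied.
  (3,0): 1/3 same-type → still unsatisfied.
  (3,3): 1/2 same-type → still unsatisfied.
  (3,4): 0/3 same-type → still unsatisfied.
  (4,3): 0/1 same-type → still unsatisfied.
  (4,5): 0/2 same-type → still unsatisfied.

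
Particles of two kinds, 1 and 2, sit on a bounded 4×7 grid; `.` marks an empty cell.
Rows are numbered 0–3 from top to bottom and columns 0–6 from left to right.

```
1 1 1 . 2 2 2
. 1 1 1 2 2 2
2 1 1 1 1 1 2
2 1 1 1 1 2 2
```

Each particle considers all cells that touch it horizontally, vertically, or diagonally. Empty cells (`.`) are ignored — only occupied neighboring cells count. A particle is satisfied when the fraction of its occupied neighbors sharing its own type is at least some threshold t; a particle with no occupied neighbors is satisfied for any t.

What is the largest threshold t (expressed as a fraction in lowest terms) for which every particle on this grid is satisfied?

1/4

Row 0: (0,0)1 2/2 · (0,1)1 4/4 · (0,2)1 4/4 · (0,4)2 3/4 · (0,5)2 5/5 · (0,6)2 3/3
Row 1: (1,1)1 6/7 · (1,2)1 7/7 · (1,3)1 5/7 · (1,4)2 3/7 · (1,5)2 6/8 · (1,6)2 4/5
Row 2: (2,0)2 1/4 · (2,1)1 5/7 · (2,2)1 8/8 · (2,3)1 7/8 · (2,4)1 5/8 · (2,5)1 2/8 · (2,6)2 4/5
Row 3: (3,0)2 1/3 · (3,1)1 3/5 · (3,2)1 5/5 · (3,3)1 5/5 · (3,4)1 4/5 · (3,5)2 2/5 · (3,6)2 2/3
The smallest same-type fraction is 1/4 at (2,0), which reduces to 1/4. Any threshold above that leaves this particle unsatisfied.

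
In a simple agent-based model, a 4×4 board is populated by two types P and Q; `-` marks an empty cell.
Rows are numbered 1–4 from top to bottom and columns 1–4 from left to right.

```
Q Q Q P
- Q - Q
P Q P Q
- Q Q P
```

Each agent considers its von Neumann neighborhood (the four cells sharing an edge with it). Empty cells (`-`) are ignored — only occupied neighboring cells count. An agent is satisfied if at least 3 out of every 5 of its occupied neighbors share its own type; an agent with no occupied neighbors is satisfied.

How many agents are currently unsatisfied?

9

Row 1: (1,1)Q 1/1 ok · (1,2)Q 3/3 ok · (1,3)Q 1/2 unhappy · (1,4)P 0/2 unhappy
Row 2: (2,2)Q 2/2 ok · (2,4)Q 1/2 unhappy
Row 3: (3,1)P 0/1 unhappy · (3,2)Q 2/4 unhappy · (3,3)P 0/3 unhappy · (3,4)Q 1/3 unhappy
Row 4: (4,2)Q 2/2 ok · (4,3)Q 1/3 unhappy · (4,4)P 0/2 unhappy
Unsatisfied: (1,3), (1,4), (2,4), (3,1), (3,2), (3,3), (3,4), (4,3), (4,4) — 9 in total.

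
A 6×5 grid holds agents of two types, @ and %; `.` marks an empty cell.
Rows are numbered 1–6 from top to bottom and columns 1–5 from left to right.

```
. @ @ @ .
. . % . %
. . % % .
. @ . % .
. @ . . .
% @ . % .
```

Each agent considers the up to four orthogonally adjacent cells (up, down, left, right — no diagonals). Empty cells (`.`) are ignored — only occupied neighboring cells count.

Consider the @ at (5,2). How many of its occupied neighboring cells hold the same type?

Occupied neighbors of (5,2): (4,2)=@, (6,2)=@.
Same type (@): 2 of 2.

2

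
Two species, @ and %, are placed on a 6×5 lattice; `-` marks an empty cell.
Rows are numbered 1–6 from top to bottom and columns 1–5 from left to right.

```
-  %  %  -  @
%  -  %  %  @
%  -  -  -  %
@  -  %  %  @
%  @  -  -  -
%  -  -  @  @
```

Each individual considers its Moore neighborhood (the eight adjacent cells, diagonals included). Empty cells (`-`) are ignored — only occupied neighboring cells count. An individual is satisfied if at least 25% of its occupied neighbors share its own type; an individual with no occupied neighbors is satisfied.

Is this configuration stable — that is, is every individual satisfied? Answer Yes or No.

(1,2)% 3/3 ok
(1,3)% 3/3 ok
(1,5)@ 1/2 ok
(2,1)% 2/2 ok
(2,3)% 3/3 ok
(2,4)% 3/5 ok
(2,5)@ 1/3 ok
(3,1)% 1/2 ok
(3,5)% 2/4 ok
(4,1)@ 1/3 ok
(4,3)% 1/2 ok
(4,4)% 2/3 ok
(4,5)@ 0/2 unhappy
(5,1)% 1/3 ok
(5,2)@ 1/4 ok
(6,1)% 1/2 ok
(6,4)@ 1/1 ok
(6,5)@ 1/1 ok
For instance (4,5) has only 0/2 same-type neighbors, below 1/4.

No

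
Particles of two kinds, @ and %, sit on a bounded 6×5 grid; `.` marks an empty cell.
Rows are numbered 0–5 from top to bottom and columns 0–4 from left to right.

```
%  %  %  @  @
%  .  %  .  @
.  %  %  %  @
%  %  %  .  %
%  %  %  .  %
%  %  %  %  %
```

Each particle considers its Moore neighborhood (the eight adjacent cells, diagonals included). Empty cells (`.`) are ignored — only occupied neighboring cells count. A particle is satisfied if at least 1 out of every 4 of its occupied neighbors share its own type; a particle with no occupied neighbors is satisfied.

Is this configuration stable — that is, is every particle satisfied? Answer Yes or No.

(0,0)% 2/2 ✓
(0,1)% 4/4 ✓
(0,2)% 2/3 ✓
(0,3)@ 2/4 ✓
(0,4)@ 2/2 ✓
(1,0)% 3/3 ✓
(1,2)% 5/6 ✓
(1,4)@ 3/4 ✓
(2,1)% 6/6 ✓
(2,2)% 5/5 ✓
(2,3)% 4/6 ✓
(2,4)@ 1/3 ✓
(3,0)% 4/4 ✓
(3,1)% 7/7 ✓
(3,2)% 6/6 ✓
(3,4)% 2/3 ✓
(4,0)% 5/5 ✓
(4,1)% 8/8 ✓
(4,2)% 6/6 ✓
(4,4)% 3/3 ✓
(5,0)% 3/3 ✓
(5,1)% 5/5 ✓
(5,2)% 4/4 ✓
(5,3)% 4/4 ✓
(5,4)% 2/2 ✓
All meet the threshold, so the configuration is stable.

Yes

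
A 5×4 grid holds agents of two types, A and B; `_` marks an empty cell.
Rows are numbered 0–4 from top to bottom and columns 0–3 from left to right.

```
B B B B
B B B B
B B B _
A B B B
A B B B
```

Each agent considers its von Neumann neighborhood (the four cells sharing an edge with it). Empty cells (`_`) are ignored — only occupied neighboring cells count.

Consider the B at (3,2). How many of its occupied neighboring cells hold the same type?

Occupied neighbors of (3,2): (2,2)=B, (4,2)=B, (3,1)=B, (3,3)=B.
Same type (B): 4 of 4.

4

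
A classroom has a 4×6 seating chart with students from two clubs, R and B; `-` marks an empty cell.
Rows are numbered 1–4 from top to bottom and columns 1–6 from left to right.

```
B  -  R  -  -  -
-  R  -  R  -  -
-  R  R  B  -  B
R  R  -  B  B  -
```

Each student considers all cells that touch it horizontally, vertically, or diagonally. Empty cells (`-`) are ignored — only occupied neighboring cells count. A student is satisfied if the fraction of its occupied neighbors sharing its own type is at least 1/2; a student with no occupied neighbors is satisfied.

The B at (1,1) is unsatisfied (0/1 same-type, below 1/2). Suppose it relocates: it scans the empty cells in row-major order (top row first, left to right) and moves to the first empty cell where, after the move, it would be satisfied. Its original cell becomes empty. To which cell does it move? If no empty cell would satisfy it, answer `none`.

Vacating (1,1). Empty cells in order:
  (1,2): 0/2 same-type → still unsatisfied.
  (1,4): 0/2 same-type → still unsatisfied.
  (1,5): 0/1 same-type → still unsatisfied.
  (1,6): 0/0 same-type → satisfied — stop here.

(1,6)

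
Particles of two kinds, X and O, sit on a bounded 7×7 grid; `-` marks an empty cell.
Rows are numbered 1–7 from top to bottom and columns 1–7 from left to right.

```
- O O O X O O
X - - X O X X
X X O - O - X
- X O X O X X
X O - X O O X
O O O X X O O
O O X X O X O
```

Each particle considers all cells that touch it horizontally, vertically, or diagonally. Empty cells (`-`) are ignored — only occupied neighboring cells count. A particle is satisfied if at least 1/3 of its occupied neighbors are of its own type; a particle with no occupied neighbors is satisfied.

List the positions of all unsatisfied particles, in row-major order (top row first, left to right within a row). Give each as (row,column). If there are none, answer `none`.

(2,4), (3,3), (4,4), (5,1), (7,5), (7,6)

Row 1: (1,2)O 1/2 satisfied · (1,3)O 2/3 satisfied · (1,4)O 2/4 satisfied · (1,5)X 2/5 satisfied · (1,6)O 2/5 satisfied · (1,7)O 1/3 satisfied
Row 2: (2,1)X 2/3 satisfied · (2,4)X 1/6 not · (2,5)O 3/6 satisfied · (2,6)X 3/7 satisfied · (2,7)X 2/4 satisfied
Row 3: (3,1)X 3/3 satisfied · (3,2)X 3/5 satisfied · (3,3)O 1/5 not · (3,5)O 2/6 satisfied · (3,7)X 4/4 satisfied
Row 4: (4,2)X 3/6 satisfied · (4,3)O 2/6 satisfied · (4,4)X 1/6 not · (4,5)O 3/6 satisfied · (4,6)X 3/7 satisfied · (4,7)X 3/4 satisfied
Row 5: (5,1)X 1/4 not · (5,2)O 4/6 satisfied · (5,4)X 3/7 satisfied · (5,5)O 3/8 satisfied · (5,6)O 4/8 satisfied · (5,7)X 2/5 satisfied
Row 6: (6,1)O 4/5 satisfied · (6,2)O 5/7 satisfied · (6,3)O 3/7 satisfied · (6,4)X 4/7 satisfied · (6,5)X 4/8 satisfied · (6,6)O 5/8 satisfied · (6,7)O 3/5 satisfied
Row 7: (7,1)O 3/3 satisfied · (7,2)O 4/5 satisfied · (7,3)X 2/5 satisfied · (7,4)X 3/5 satisfied · (7,5)O 1/5 not · (7,6)X 1/5 not · (7,7)O 2/3 satisfied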